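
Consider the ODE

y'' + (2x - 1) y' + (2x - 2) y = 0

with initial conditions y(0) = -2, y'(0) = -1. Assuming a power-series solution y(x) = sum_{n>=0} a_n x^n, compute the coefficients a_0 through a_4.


Ansatz: y(x) = sum_{n>=0} a_n x^n, so y'(x) = sum_{n>=1} n a_n x^(n-1) and y''(x) = sum_{n>=2} n(n-1) a_n x^(n-2).
Substitute into P(x) y'' + Q(x) y' + R(x) y = 0 with P(x) = 1, Q(x) = 2x - 1, R(x) = 2x - 2, and match powers of x.
Initial conditions: a_0 = -2, a_1 = -1.
Setting the coefficient of each power of x to zero and solving order by order (substituting the coefficients already found):
  x^0: 2 a_2 - a_1 - 2 a_0 = 0  ->  2 a_2 = a_1 + 2 a_0 = -5  ->  a_2 = -5/2
  x^1: 6 a_3 - 2 a_2 + 2 a_0 = 0  ->  6 a_3 = 2 a_2 - 2 a_0 = -1  ->  a_3 = -1/6
  x^2: 12 a_4 - 3 a_3 + 2 a_2 + 2 a_1 = 0  ->  12 a_4 = 3 a_3 - 2 a_2 - 2 a_1 = 13/2  ->  a_4 = 13/24
Truncated series: y(x) = -2 - x - (5/2) x^2 - (1/6) x^3 + (13/24) x^4 + O(x^5).

a_0 = -2; a_1 = -1; a_2 = -5/2; a_3 = -1/6; a_4 = 13/24


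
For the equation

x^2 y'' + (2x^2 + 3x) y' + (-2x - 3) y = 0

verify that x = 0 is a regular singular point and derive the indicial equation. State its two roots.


Divide by x^2 to reach normal form y'' + P_1(x) y' + P_2(x) y = 0 with P_1(x) = 2 + 3/x and P_2(x) = -2/x - 3/x^2.
x = 0 is a singular point because the y'-coefficient 2 + 3/x has a pole at x = 0 and the y-coefficient -2/x - 3/x^2 has a pole at x = 0.
It is a regular singular point because x P_1(x) = p(x) = 2x + 3 and x^2 P_2(x) = q(x) = -2x - 3 are polynomials, hence analytic at x = 0.
p(0) = 3,  q(0) = -3.
Indicial equation: r(r-1) + p(0) r + q(0) = 0, i.e. r^2 + (p(0) - 1) r + q(0) = 0, i.e. r^2 + 2 r - 3 = 0.
Discriminant: (2)^2 - 4(-3) = 16, so r = (-2 ± 4)/2.
Solving: r_1 = 1, r_2 = -3.

indicial: r^2 + 2 r - 3 = 0; roots r_1 = 1, r_2 = -3


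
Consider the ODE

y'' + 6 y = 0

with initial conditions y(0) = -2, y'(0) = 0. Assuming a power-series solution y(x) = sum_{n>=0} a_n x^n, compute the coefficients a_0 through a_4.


Ansatz: y(x) = sum_{n>=0} a_n x^n, so y'(x) = sum_{n>=1} n a_n x^(n-1) and y''(x) = sum_{n>=2} n(n-1) a_n x^(n-2).
Substitute into P(x) y'' + Q(x) y' + R(x) y = 0 with P(x) = 1, Q(x) = 0, R(x) = 6, and match powers of x.
Initial conditions: a_0 = -2, a_1 = 0.
Setting the coefficient of each power of x to zero and solving order by order (substituting the coefficients already found):
  x^0: 2 a_2 + 6 a_0 = 0  ->  2 a_2 = -6 a_0 = 12  ->  a_2 = 6
  x^1: 6 a_3 + 6 a_1 = 0  ->  6 a_3 = -6 a_1 = 0  ->  a_3 = 0
  x^2: 12 a_4 + 6 a_2 = 0  ->  12 a_4 = -6 a_2 = -36  ->  a_4 = -3
Truncated series: y(x) = -2 + 6 x^2 - 3 x^4 + O(x^5).

a_0 = -2; a_1 = 0; a_2 = 6; a_3 = 0; a_4 = -3


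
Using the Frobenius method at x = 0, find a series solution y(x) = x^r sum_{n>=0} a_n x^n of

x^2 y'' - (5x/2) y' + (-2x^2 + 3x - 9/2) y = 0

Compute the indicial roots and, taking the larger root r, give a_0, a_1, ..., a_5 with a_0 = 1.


Write in Frobenius form y'' + (p(x)/x) y' + (q(x)/x^2) y = 0:
  p(x) = -5/2,  q(x) = -2x^2 + 3x - 9/2.
Indicial equation: r(r-1) + (-5/2) r + (-9/2) = 0 -> roots r_1 = 9/2, r_2 = -1.
Take r = r_1 = 9/2. Let y(x) = x^r sum_{n>=0} a_n x^n with a_0 = 1.
Substitute y = x^r sum a_n x^n and match x^{r+n}. The recurrence is
  D(n) a_n + 3 a_{n-1} - 2 a_{n-2} = 0,  where D(n) = (r+n)(r+n-1) + (-5/2)(r+n) + (-9/2).
  a_n = [-3 a_{n-1} + 2 a_{n-2}] / D(n).
Since the indicial polynomial factors as (r - r_1)(r - r_2), D(n) = (r_1 + n - r_1)(r_1 + n - r_2) = n(n + 11/2).
Evaluating step by step (a_0 = 1):
  n = 1: D(1) = 1(1 + 11/2) = 13/2; numerator = -3(1) = -3; a_1 = (-3)/(13/2) = -6/13
  n = 2: D(2) = 2(2 + 11/2) = 15; numerator = -3(-6/13) + 2(1) = 44/13; a_2 = (44/13)/(15) = 44/195
  n = 3: D(3) = 3(3 + 11/2) = 51/2; numerator = -3(44/195) + 2(-6/13) = -8/5; a_3 = (-8/5)/(51/2) = -16/255
  n = 4: D(4) = 4(4 + 11/2) = 38; numerator = -3(-16/255) + 2(44/195) = 424/663; a_4 = (424/663)/(38) = 212/12597
  n = 5: D(5) = 5(5 + 11/2) = 105/2; numerator = -3(212/12597) + 2(-16/255) = -652/3705; a_5 = (-652/3705)/(105/2) = -1304/389025

r = 9/2; a_0 = 1; a_1 = -6/13; a_2 = 44/195; a_3 = -16/255; a_4 = 212/12597; a_5 = -1304/389025


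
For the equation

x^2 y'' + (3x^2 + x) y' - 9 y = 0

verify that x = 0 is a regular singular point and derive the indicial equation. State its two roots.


Divide by x^2 to reach normal form y'' + P_1(x) y' + P_2(x) y = 0 with P_1(x) = 3 + 1/x and P_2(x) = -9/x^2.
x = 0 is a singular point because the y'-coefficient 3 + 1/x has a pole at x = 0 and the y-coefficient -9/x^2 has a pole at x = 0.
It is a regular singular point because x P_1(x) = p(x) = 3x + 1 and x^2 P_2(x) = q(x) = -9 are polynomials, hence analytic at x = 0.
p(0) = 1,  q(0) = -9.
Indicial equation: r(r-1) + p(0) r + q(0) = 0, i.e. r^2 + (p(0) - 1) r + q(0) = 0, i.e. r^2 - 9 = 0.
Discriminant: (0)^2 - 4(-9) = 36, so r = (0 ± 6)/2.
Solving: r_1 = 3, r_2 = -3.

indicial: r^2 - 9 = 0; roots r_1 = 3, r_2 = -3


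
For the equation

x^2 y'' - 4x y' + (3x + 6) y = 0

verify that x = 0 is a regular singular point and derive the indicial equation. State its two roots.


Divide by x^2 to reach normal form y'' + P_1(x) y' + P_2(x) y = 0 with P_1(x) = -4/x and P_2(x) = 3/x + 6/x^2.
x = 0 is a singular point because the y'-coefficient -4/x has a pole at x = 0 and the y-coefficient 3/x + 6/x^2 has a pole at x = 0.
It is a regular singular point because x P_1(x) = p(x) = -4 and x^2 P_2(x) = q(x) = 3x + 6 are polynomials, hence analytic at x = 0.
p(0) = -4,  q(0) = 6.
Indicial equation: r(r-1) + p(0) r + q(0) = 0, i.e. r^2 + (p(0) - 1) r + q(0) = 0, i.e. r^2 - 5 r + 6 = 0.
Discriminant: (-5)^2 - 4(6) = 1, so r = (5 ± 1)/2.
Solving: r_1 = 3, r_2 = 2.

indicial: r^2 - 5 r + 6 = 0; roots r_1 = 3, r_2 = 2


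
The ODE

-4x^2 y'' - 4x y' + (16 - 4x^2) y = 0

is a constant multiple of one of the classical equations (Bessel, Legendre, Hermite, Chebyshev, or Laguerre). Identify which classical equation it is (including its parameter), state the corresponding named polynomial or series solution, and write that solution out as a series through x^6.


All three coefficients share the factor -4; dividing through by -4 gives  x^2 y'' + x y' + (x^2 - 4) y = 0.
This matches the Bessel equation x^2 y'' + x y' + (x^2 - nu^2) y = 0 with nu^2 = 4, so nu = 2; the solution bounded at x = 0 is J_2(x).
Frobenius at x = 0: indicial roots ±nu; for r = nu the recurrence k(k + 2nu) c_k = -c_{k-2} gives the standard series J_nu(x) = sum_{k>=0} (-1)^k / (k! (k+nu)!) (x/2)^(2k+nu). Evaluate the first 3 terms:
  k = 0: (-1)^0 / (0! * 2! * 2^2) x^2 = 1/(1*2*4) x^2 = (1/8) x^2
  k = 1: (-1)^1 / (1! * 3! * 2^4) x^4 = -1/(1*6*16) x^4 = (-1/96) x^4
  k = 2: (-1)^2 / (2! * 4! * 2^6) x^6 = 1/(2*24*64) x^6 = (1/3072) x^6
Hence J_2(x) = x^6/3072 - x^4/96 + x^2/8 + ....

J_2(x); series = x^6/3072 - x^4/96 + x^2/8


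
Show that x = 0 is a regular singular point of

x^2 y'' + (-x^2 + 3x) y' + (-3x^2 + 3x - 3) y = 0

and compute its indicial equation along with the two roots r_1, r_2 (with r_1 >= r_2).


Divide by x^2 to reach normal form y'' + P_1(x) y' + P_2(x) y = 0 with P_1(x) = -1 + 3/x and P_2(x) = -3 + 3/x - 3/x^2.
x = 0 is a singular point because the y'-coefficient -1 + 3/x has a pole at x = 0 and the y-coefficient -3 + 3/x - 3/x^2 has a pole at x = 0.
It is a regular singular point because x P_1(x) = p(x) = 3 - x and x^2 P_2(x) = q(x) = -3x^2 + 3x - 3 are polynomials, hence analytic at x = 0.
p(0) = 3,  q(0) = -3.
Indicial equation: r(r-1) + p(0) r + q(0) = 0, i.e. r^2 + (p(0) - 1) r + q(0) = 0, i.e. r^2 + 2 r - 3 = 0.
Discriminant: (2)^2 - 4(-3) = 16, so r = (-2 ± 4)/2.
Solving: r_1 = 1, r_2 = -3.

indicial: r^2 + 2 r - 3 = 0; roots r_1 = 1, r_2 = -3


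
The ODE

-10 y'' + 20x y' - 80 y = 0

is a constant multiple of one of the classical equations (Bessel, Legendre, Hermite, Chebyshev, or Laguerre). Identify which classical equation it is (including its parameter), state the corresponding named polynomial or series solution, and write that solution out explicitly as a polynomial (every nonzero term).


All three coefficients share the factor -10; dividing through by -10 gives  y'' - 2x y' + 8 y = 0.
This matches the Hermite equation y'' - 2x y' + 2n y = 0 with 2n = 8, so n = 4; the polynomial solution is H_4(x).
With y = sum_k a_k x^k, matching x^k gives (k+2)(k+1) a_{k+2} = 2(k - n) a_k = 2(k - 4) a_k. The right side vanishes at k = 4, so the series with the parity of 4 terminates at degree 4.
Standard normalization: leading coefficient of H_n is 2^n, so a_4 = 2^4 = 16. Work downward with a_k = (k+1)(k+2) a_{k+2} / (2(k - n)):
  a_2 = (3)(4)(16) / (2(2 - 4)) = 192/(-4) = -48
  a_0 = (1)(2)(-48) / (2(0 - 4)) = -96/(-8) = 12
Hence H_4(x) = 16 x^4 - 48 x^2 + 12.

H_4(x); series = 16 x^4 - 48 x^2 + 12


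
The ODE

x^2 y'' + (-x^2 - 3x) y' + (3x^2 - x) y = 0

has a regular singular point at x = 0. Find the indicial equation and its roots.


Divide by x^2 to reach normal form y'' + P_1(x) y' + P_2(x) y = 0 with P_1(x) = -1 - 3/x and P_2(x) = 3 - 1/x.
x = 0 is a singular point because the y'-coefficient -1 - 3/x has a pole at x = 0 and the y-coefficient 3 - 1/x has a pole at x = 0.
It is a regular singular point because x P_1(x) = p(x) = -x - 3 and x^2 P_2(x) = q(x) = 3x^2 - x are polynomials, hence analytic at x = 0.
p(0) = -3,  q(0) = 0.
Indicial equation: r(r-1) + p(0) r + q(0) = 0, i.e. r^2 + (p(0) - 1) r + q(0) = 0, i.e. r^2 - 4 r = 0.
Discriminant: (-4)^2 - 4(0) = 16, so r = (4 ± 4)/2.
Solving: r_1 = 4, r_2 = 0.

indicial: r^2 - 4 r = 0; roots r_1 = 4, r_2 = 0


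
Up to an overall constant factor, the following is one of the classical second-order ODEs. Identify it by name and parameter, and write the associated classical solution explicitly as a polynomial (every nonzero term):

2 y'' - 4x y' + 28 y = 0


All three coefficients share the factor 2; dividing through by 2 gives  y'' - 2x y' + 14 y = 0.
This matches the Hermite equation y'' - 2x y' + 2n y = 0 with 2n = 14, so n = 7; the polynomial solution is H_7(x).
With y = sum_k a_k x^k, matching x^k gives (k+2)(k+1) a_{k+2} = 2(k - n) a_k = 2(k - 7) a_k. The right side vanishes at k = 7, so the series with the parity of 7 terminates at degree 7.
Standard normalization: leading coefficient of H_n is 2^n, so a_7 = 2^7 = 128. Work downward with a_k = (k+1)(k+2) a_{k+2} / (2(k - n)):
  a_5 = (6)(7)(128) / (2(5 - 7)) = 5376/(-4) = -1344
  a_3 = (4)(5)(-1344) / (2(3 - 7)) = -26880/(-8) = 3360
  a_1 = (2)(3)(3360) / (2(1 - 7)) = 20160/(-12) = -1680
Hence H_7(x) = 128 x^7 - 1344 x^5 + 3360 x^3 - 1680 x.

H_7(x); series = 128 x^7 - 1344 x^5 + 3360 x^3 - 1680 x


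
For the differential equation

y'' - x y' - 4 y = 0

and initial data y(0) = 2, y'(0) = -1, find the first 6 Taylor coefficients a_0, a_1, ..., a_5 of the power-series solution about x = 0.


Ansatz: y(x) = sum_{n>=0} a_n x^n, so y'(x) = sum_{n>=1} n a_n x^(n-1) and y''(x) = sum_{n>=2} n(n-1) a_n x^(n-2).
Substitute into P(x) y'' + Q(x) y' + R(x) y = 0 with P(x) = 1, Q(x) = -x, R(x) = -4, and match powers of x.
Initial conditions: a_0 = 2, a_1 = -1.
Setting the coefficient of each power of x to zero and solving order by order (substituting the coefficients already found):
  x^0: 2 a_2 - 4 a_0 = 0  ->  2 a_2 = 4 a_0 = 8  ->  a_2 = 4
  x^1: 6 a_3 - 5 a_1 = 0  ->  6 a_3 = 5 a_1 = -5  ->  a_3 = -5/6
  x^2: 12 a_4 - 6 a_2 = 0  ->  12 a_4 = 6 a_2 = 24  ->  a_4 = 2
  x^3: 20 a_5 - 7 a_3 = 0  ->  20 a_5 = 7 a_3 = -35/6  ->  a_5 = -7/24
Truncated series: y(x) = 2 - x + 4 x^2 - (5/6) x^3 + 2 x^4 - (7/24) x^5 + O(x^6).

a_0 = 2; a_1 = -1; a_2 = 4; a_3 = -5/6; a_4 = 2; a_5 = -7/24


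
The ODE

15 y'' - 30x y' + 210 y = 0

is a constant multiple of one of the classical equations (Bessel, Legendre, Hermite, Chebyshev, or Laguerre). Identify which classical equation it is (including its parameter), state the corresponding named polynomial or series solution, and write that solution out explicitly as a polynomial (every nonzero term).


All three coefficients share the factor 15; dividing through by 15 gives  y'' - 2x y' + 14 y = 0.
This matches the Hermite equation y'' - 2x y' + 2n y = 0 with 2n = 14, so n = 7; the polynomial solution is H_7(x).
With y = sum_k a_k x^k, matching x^k gives (k+2)(k+1) a_{k+2} = 2(k - n) a_k = 2(k - 7) a_k. The right side vanishes at k = 7, so the series with the parity of 7 terminates at degree 7.
Standard normalization: leading coefficient of H_n is 2^n, so a_7 = 2^7 = 128. Work downward with a_k = (k+1)(k+2) a_{k+2} / (2(k - n)):
  a_5 = (6)(7)(128) / (2(5 - 7)) = 5376/(-4) = -1344
  a_3 = (4)(5)(-1344) / (2(3 - 7)) = -26880/(-8) = 3360
  a_1 = (2)(3)(3360) / (2(1 - 7)) = 20160/(-12) = -1680
Hence H_7(x) = 128 x^7 - 1344 x^5 + 3360 x^3 - 1680 x.

H_7(x); series = 128 x^7 - 1344 x^5 + 3360 x^3 - 1680 x


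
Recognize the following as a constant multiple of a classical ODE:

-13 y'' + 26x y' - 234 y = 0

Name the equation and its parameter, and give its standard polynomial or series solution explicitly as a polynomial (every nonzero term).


All three coefficients share the factor -13; dividing through by -13 gives  y'' - 2x y' + 18 y = 0.
This matches the Hermite equation y'' - 2x y' + 2n y = 0 with 2n = 18, so n = 9; the polynomial solution is H_9(x).
With y = sum_k a_k x^k, matching x^k gives (k+2)(k+1) a_{k+2} = 2(k - n) a_k = 2(k - 9) a_k. The right side vanishes at k = 9, so the series with the parity of 9 terminates at degree 9.
Standard normalization: leading coefficient of H_n is 2^n, so a_9 = 2^9 = 512. Work downward with a_k = (k+1)(k+2) a_{k+2} / (2(k - n)):
  a_7 = (8)(9)(512) / (2(7 - 9)) = 36864/(-4) = -9216
  a_5 = (6)(7)(-9216) / (2(5 - 9)) = -387072/(-8) = 48384
  a_3 = (4)(5)(48384) / (2(3 - 9)) = 967680/(-12) = -80640
  a_1 = (2)(3)(-80640) / (2(1 - 9)) = -483840/(-16) = 30240
Hence H_9(x) = 512 x^9 - 9216 x^7 + 48384 x^5 - 80640 x^3 + 30240 x.

H_9(x); series = 512 x^9 - 9216 x^7 + 48384 x^5 - 80640 x^3 + 30240 x


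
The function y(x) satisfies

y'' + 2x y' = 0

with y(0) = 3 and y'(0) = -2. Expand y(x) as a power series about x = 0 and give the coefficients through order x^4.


Ansatz: y(x) = sum_{n>=0} a_n x^n, so y'(x) = sum_{n>=1} n a_n x^(n-1) and y''(x) = sum_{n>=2} n(n-1) a_n x^(n-2).
Substitute into P(x) y'' + Q(x) y' + R(x) y = 0 with P(x) = 1, Q(x) = 2x, R(x) = 0, and match powers of x.
Initial conditions: a_0 = 3, a_1 = -2.
Setting the coefficient of each power of x to zero and solving order by order (substituting the coefficients already found):
  x^0: 2 a_2 = 0  ->  a_2 = 0
  x^1: 6 a_3 + 2 a_1 = 0  ->  6 a_3 = -2 a_1 = 4  ->  a_3 = 2/3
  x^2: 12 a_4 + 4 a_2 = 0  ->  12 a_4 = -4 a_2 = 0  ->  a_4 = 0
Truncated series: y(x) = 3 - 2 x + (2/3) x^3 + O(x^5).

a_0 = 3; a_1 = -2; a_2 = 0; a_3 = 2/3; a_4 = 0


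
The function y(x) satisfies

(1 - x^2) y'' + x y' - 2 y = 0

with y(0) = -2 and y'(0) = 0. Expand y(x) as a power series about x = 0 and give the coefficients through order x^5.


Ansatz: y(x) = sum_{n>=0} a_n x^n, so y'(x) = sum_{n>=1} n a_n x^(n-1) and y''(x) = sum_{n>=2} n(n-1) a_n x^(n-2).
Substitute into P(x) y'' + Q(x) y' + R(x) y = 0 with P(x) = 1 - x^2, Q(x) = x, R(x) = -2, and match powers of x.
Initial conditions: a_0 = -2, a_1 = 0.
Setting the coefficient of each power of x to zero and solving order by order (substituting the coefficients already found):
  x^0: 2 a_2 - 2 a_0 = 0  ->  2 a_2 = 2 a_0 = -4  ->  a_2 = -2
  x^1: 6 a_3 - a_1 = 0  ->  6 a_3 = a_1 = 0  ->  a_3 = 0
  x^2: 12 a_4 - 2 a_2 = 0  ->  12 a_4 = 2 a_2 = -4  ->  a_4 = -1/3
  x^3: 20 a_5 - 5 a_3 = 0  ->  20 a_5 = 5 a_3 = 0  ->  a_5 = 0
Truncated series: y(x) = -2 - 2 x^2 - (1/3) x^4 + O(x^6).

a_0 = -2; a_1 = 0; a_2 = -2; a_3 = 0; a_4 = -1/3; a_5 = 0


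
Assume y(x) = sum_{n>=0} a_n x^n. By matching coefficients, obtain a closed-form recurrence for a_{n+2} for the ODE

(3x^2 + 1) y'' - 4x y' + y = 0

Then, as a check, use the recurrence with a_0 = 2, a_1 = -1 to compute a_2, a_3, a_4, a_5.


Substitute y = sum_n a_n x^n.
(1 + 3 x^2) y'' contributes (n+2)(n+1) a_{n+2} + 3 n(n-1) a_n at x^n.
-4 x y'(x) contributes -4 n a_n at x^n.
y(x) contributes 1 a_n at x^n.
Matching x^n: (n+2)(n+1) a_{n+2} + (3 n(n-1) - 4 n + 1) a_n = 0.
Thus a_{n+2} = (-3 n(n-1) + 4 n - 1) / ((n+1)(n+2)) * a_n.

Check with a_0 = 2, a_1 = -1 (apply the recurrence for n = 0, 1, 2, 3): a_0 = 2, a_1 = -1, a_2 = -1, a_3 = -1/2, a_4 = -1/12, a_5 = 7/40.

a_(n+2) = (-3 n(n-1) + 4 n - 1) / ((n+1)(n+2)) * a_n; check: a_0 = 2, a_1 = -1, a_2 = -1, a_3 = -1/2, a_4 = -1/12, a_5 = 7/40


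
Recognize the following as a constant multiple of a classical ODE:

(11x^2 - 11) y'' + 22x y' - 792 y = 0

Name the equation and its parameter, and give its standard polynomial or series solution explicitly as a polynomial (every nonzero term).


All three coefficients share the factor -11; dividing through by -11 gives  (1 - x^2) y'' - 2x y' + 72 y = 0.
This matches the Legendre equation (1 - x^2) y'' - 2x y' + n(n+1) y = 0 (note the -2x y' term) with n(n+1) = 72, so n = 8; the polynomial solution is P_8(x).
With y = sum_k a_k x^k, matching x^k gives (k+2)(k+1) a_{k+2} = [k(k+1) - n(n+1)] a_k = (k - 8)(k + 9) a_k. The right side vanishes at k = 8, so the series with the parity of 8 terminates at degree 8.
Standard normalization (P_n(1) = 1): leading coefficient (2n)!/(2^n (n!)^2) = 20922789888000/(256*1625702400) = 6435/128, so a_8 = 6435/128. Work downward with a_k = (k+1)(k+2) a_{k+2} / ((k - 8)(k + 9)):
  a_6 = (7)(8)(6435/128) / ((6 - 8)(6 + 9)) = (45045/16)/(-30) = -3003/32
  a_4 = (5)(6)(-3003/32) / ((4 - 8)(4 + 9)) = (-45045/16)/(-52) = 3465/64
  a_2 = (3)(4)(3465/64) / ((2 - 8)(2 + 9)) = (10395/16)/(-66) = -315/32
  a_0 = (1)(2)(-315/32) / ((0 - 8)(0 + 9)) = (-315/16)/(-72) = 35/128
Hence P_8(x) = 6435 x^8/128 - 3003 x^6/32 + 3465 x^4/64 - 315 x^2/32 + 35/128.

P_8(x); series = 6435 x^8/128 - 3003 x^6/32 + 3465 x^4/64 - 315 x^2/32 + 35/128


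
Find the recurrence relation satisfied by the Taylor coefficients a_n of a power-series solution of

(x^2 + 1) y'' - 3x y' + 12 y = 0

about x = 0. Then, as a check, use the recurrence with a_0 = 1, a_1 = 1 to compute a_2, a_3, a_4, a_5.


Substitute y = sum_n a_n x^n.
(1 + 1 x^2) y'' contributes (n+2)(n+1) a_{n+2} + n(n-1) a_n at x^n.
-3 x y'(x) contributes -3 n a_n at x^n.
12 y(x) contributes 12 a_n at x^n.
Matching x^n: (n+2)(n+1) a_{n+2} + (n(n-1) - 3 n + 12) a_n = 0.
Thus a_{n+2} = (-n(n-1) + 3 n - 12) / ((n+1)(n+2)) * a_n.

Check with a_0 = 1, a_1 = 1 (apply the recurrence for n = 0, 1, 2, 3): a_0 = 1, a_1 = 1, a_2 = -6, a_3 = -3/2, a_4 = 4, a_5 = 27/40.

a_(n+2) = (-n(n-1) + 3 n - 12) / ((n+1)(n+2)) * a_n; check: a_0 = 1, a_1 = 1, a_2 = -6, a_3 = -3/2, a_4 = 4, a_5 = 27/40


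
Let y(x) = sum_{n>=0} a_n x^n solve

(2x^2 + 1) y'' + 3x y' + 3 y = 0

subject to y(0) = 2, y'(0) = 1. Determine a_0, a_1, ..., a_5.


Ansatz: y(x) = sum_{n>=0} a_n x^n, so y'(x) = sum_{n>=1} n a_n x^(n-1) and y''(x) = sum_{n>=2} n(n-1) a_n x^(n-2).
Substitute into P(x) y'' + Q(x) y' + R(x) y = 0 with P(x) = 2x^2 + 1, Q(x) = 3x, R(x) = 3, and match powers of x.
Initial conditions: a_0 = 2, a_1 = 1.
Setting the coefficient of each power of x to zero and solving order by order (substituting the coefficients already found):
  x^0: 2 a_2 + 3 a_0 = 0  ->  2 a_2 = -3 a_0 = -6  ->  a_2 = -3
  x^1: 6 a_3 + 6 a_1 = 0  ->  6 a_3 = -6 a_1 = -6  ->  a_3 = -1
  x^2: 12 a_4 + 13 a_2 = 0  ->  12 a_4 = -13 a_2 = 39  ->  a_4 = 13/4
  x^3: 20 a_5 + 24 a_3 = 0  ->  20 a_5 = -24 a_3 = 24  ->  a_5 = 6/5
Truncated series: y(x) = 2 + x - 3 x^2 - x^3 + (13/4) x^4 + (6/5) x^5 + O(x^6).

a_0 = 2; a_1 = 1; a_2 = -3; a_3 = -1; a_4 = 13/4; a_5 = 6/5


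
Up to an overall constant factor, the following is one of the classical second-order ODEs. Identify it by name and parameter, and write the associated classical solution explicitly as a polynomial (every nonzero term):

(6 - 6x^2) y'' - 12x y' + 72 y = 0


All three coefficients share the factor 6; dividing through by 6 gives  (1 - x^2) y'' - 2x y' + 12 y = 0.
This matches the Legendre equation (1 - x^2) y'' - 2x y' + n(n+1) y = 0 (note the -2x y' term) with n(n+1) = 12, so n = 3; the polynomial solution is P_3(x).
With y = sum_k a_k x^k, matching x^k gives (k+2)(k+1) a_{k+2} = [k(k+1) - n(n+1)] a_k = (k - 3)(k + 4) a_k. The right side vanishes at k = 3, so the series with the parity of 3 terminates at degree 3.
Standard normalization (P_n(1) = 1): leading coefficient (2n)!/(2^n (n!)^2) = 720/(8*36) = 5/2, so a_3 = 5/2. Work downward with a_k = (k+1)(k+2) a_{k+2} / ((k - 3)(k + 4)):
  a_1 = (2)(3)(5/2) / ((1 - 3)(1 + 4)) = 15/(-10) = -3/2
Hence P_3(x) = 5 x^3/2 - 3 x/2.

P_3(x); series = 5 x^3/2 - 3 x/2


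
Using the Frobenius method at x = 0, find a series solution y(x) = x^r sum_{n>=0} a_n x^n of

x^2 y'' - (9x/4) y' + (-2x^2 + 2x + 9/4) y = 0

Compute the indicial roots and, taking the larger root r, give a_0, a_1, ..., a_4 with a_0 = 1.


Write in Frobenius form y'' + (p(x)/x) y' + (q(x)/x^2) y = 0:
  p(x) = -9/4,  q(x) = -2x^2 + 2x + 9/4.
Indicial equation: r(r-1) + (-9/4) r + (9/4) = 0 -> roots r_1 = 9/4, r_2 = 1.
Take r = r_1 = 9/4. Let y(x) = x^r sum_{n>=0} a_n x^n with a_0 = 1.
Substitute y = x^r sum a_n x^n and match x^{r+n}. The recurrence is
  D(n) a_n + 2 a_{n-1} - 2 a_{n-2} = 0,  where D(n) = (r+n)(r+n-1) + (-9/4)(r+n) + (9/4).
  a_n = [-2 a_{n-1} + 2 a_{n-2}] / D(n).
Since the indicial polynomial factors as (r - r_1)(r - r_2), D(n) = (r_1 + n - r_1)(r_1 + n - r_2) = n(n + 5/4).
Evaluating step by step (a_0 = 1):
  n = 1: D(1) = 1(1 + 5/4) = 9/4; numerator = -2(1) = -2; a_1 = (-2)/(9/4) = -8/9
  n = 2: D(2) = 2(2 + 5/4) = 13/2; numerator = -2(-8/9) + 2(1) = 34/9; a_2 = (34/9)/(13/2) = 68/117
  n = 3: D(3) = 3(3 + 5/4) = 51/4; numerator = -2(68/117) + 2(-8/9) = -344/117; a_3 = (-344/117)/(51/4) = -1376/5967
  n = 4: D(4) = 4(4 + 5/4) = 21; numerator = -2(-1376/5967) + 2(68/117) = 9688/5967; a_4 = (9688/5967)/(21) = 1384/17901

r = 9/4; a_0 = 1; a_1 = -8/9; a_2 = 68/117; a_3 = -1376/5967; a_4 = 1384/17901


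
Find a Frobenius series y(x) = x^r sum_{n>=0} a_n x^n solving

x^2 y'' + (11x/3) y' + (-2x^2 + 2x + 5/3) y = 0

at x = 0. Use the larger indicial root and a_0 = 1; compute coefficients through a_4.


Write in Frobenius form y'' + (p(x)/x) y' + (q(x)/x^2) y = 0:
  p(x) = 11/3,  q(x) = -2x^2 + 2x + 5/3.
Indicial equation: r(r-1) + (11/3) r + (5/3) = 0 -> roots r_1 = -1, r_2 = -5/3.
Take r = r_1 = -1. Let y(x) = x^r sum_{n>=0} a_n x^n with a_0 = 1.
Substitute y = x^r sum a_n x^n and match x^{r+n}. The recurrence is
  D(n) a_n + 2 a_{n-1} - 2 a_{n-2} = 0,  where D(n) = (r+n)(r+n-1) + (11/3)(r+n) + (5/3).
  a_n = [-2 a_{n-1} + 2 a_{n-2}] / D(n).
Since the indicial polynomial factors as (r - r_1)(r - r_2), D(n) = (r_1 + n - r_1)(r_1 + n - r_2) = n(n + 2/3).
Evaluating step by step (a_0 = 1):
  n = 1: D(1) = 1(1 + 2/3) = 5/3; numerator = -2(1) = -2; a_1 = (-2)/(5/3) = -6/5
  n = 2: D(2) = 2(2 + 2/3) = 16/3; numerator = -2(-6/5) + 2(1) = 22/5; a_2 = (22/5)/(16/3) = 33/40
  n = 3: D(3) = 3(3 + 2/3) = 11; numerator = -2(33/40) + 2(-6/5) = -81/20; a_3 = (-81/20)/(11) = -81/220
  n = 4: D(4) = 4(4 + 2/3) = 56/3; numerator = -2(-81/220) + 2(33/40) = 105/44; a_4 = (105/44)/(56/3) = 45/352

r = -1; a_0 = 1; a_1 = -6/5; a_2 = 33/40; a_3 = -81/220; a_4 = 45/352


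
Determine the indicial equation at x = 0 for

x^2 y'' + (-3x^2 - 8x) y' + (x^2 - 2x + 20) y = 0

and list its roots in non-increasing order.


Divide by x^2 to reach normal form y'' + P_1(x) y' + P_2(x) y = 0 with P_1(x) = -3 - 8/x and P_2(x) = 1 - 2/x + 20/x^2.
x = 0 is a singular point because the y'-coefficient -3 - 8/x has a pole at x = 0 and the y-coefficient 1 - 2/x + 20/x^2 has a pole at x = 0.
It is a regular singular point because x P_1(x) = p(x) = -3x - 8 and x^2 P_2(x) = q(x) = x^2 - 2x + 20 are polynomials, hence analytic at x = 0.
p(0) = -8,  q(0) = 20.
Indicial equation: r(r-1) + p(0) r + q(0) = 0, i.e. r^2 + (p(0) - 1) r + q(0) = 0, i.e. r^2 - 9 r + 20 = 0.
Discriminant: (-9)^2 - 4(20) = 1, so r = (9 ± 1)/2.
Solving: r_1 = 5, r_2 = 4.

indicial: r^2 - 9 r + 20 = 0; roots r_1 = 5, r_2 = 4


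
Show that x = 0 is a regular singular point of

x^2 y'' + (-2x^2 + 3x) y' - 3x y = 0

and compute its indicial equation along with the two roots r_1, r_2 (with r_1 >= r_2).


Divide by x^2 to reach normal form y'' + P_1(x) y' + P_2(x) y = 0 with P_1(x) = -2 + 3/x and P_2(x) = -3/x.
x = 0 is a singular point because the y'-coefficient -2 + 3/x has a pole at x = 0 and the y-coefficient -3/x has a pole at x = 0.
It is a regular singular point because x P_1(x) = p(x) = 3 - 2x and x^2 P_2(x) = q(x) = -3x are polynomials, hence analytic at x = 0.
p(0) = 3,  q(0) = 0.
Indicial equation: r(r-1) + p(0) r + q(0) = 0, i.e. r^2 + (p(0) - 1) r + q(0) = 0, i.e. r^2 + 2 r = 0.
Discriminant: (2)^2 - 4(0) = 4, so r = (-2 ± 2)/2.
Solving: r_1 = 0, r_2 = -2.

indicial: r^2 + 2 r = 0; roots r_1 = 0, r_2 = -2


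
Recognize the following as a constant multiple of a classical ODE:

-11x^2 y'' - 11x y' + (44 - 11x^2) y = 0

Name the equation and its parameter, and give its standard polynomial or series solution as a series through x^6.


All three coefficients share the factor -11; dividing through by -11 gives  x^2 y'' + x y' + (x^2 - 4) y = 0.
This matches the Bessel equation x^2 y'' + x y' + (x^2 - nu^2) y = 0 with nu^2 = 4, so nu = 2; the solution bounded at x = 0 is J_2(x).
Frobenius at x = 0: indicial roots ±nu; for r = nu the recurrence k(k + 2nu) c_k = -c_{k-2} gives the standard series J_nu(x) = sum_{k>=0} (-1)^k / (k! (k+nu)!) (x/2)^(2k+nu). Evaluate the first 3 terms:
  k = 0: (-1)^0 / (0! * 2! * 2^2) x^2 = 1/(1*2*4) x^2 = (1/8) x^2
  k = 1: (-1)^1 / (1! * 3! * 2^4) x^4 = -1/(1*6*16) x^4 = (-1/96) x^4
  k = 2: (-1)^2 / (2! * 4! * 2^6) x^6 = 1/(2*24*64) x^6 = (1/3072) x^6
Hence J_2(x) = x^6/3072 - x^4/96 + x^2/8 + ....

J_2(x); series = x^6/3072 - x^4/96 + x^2/8


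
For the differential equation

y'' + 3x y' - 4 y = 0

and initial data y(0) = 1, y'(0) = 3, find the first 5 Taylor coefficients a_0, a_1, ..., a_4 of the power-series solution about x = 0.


Ansatz: y(x) = sum_{n>=0} a_n x^n, so y'(x) = sum_{n>=1} n a_n x^(n-1) and y''(x) = sum_{n>=2} n(n-1) a_n x^(n-2).
Substitute into P(x) y'' + Q(x) y' + R(x) y = 0 with P(x) = 1, Q(x) = 3x, R(x) = -4, and match powers of x.
Initial conditions: a_0 = 1, a_1 = 3.
Setting the coefficient of each power of x to zero and solving order by order (substituting the coefficients already found):
  x^0: 2 a_2 - 4 a_0 = 0  ->  2 a_2 = 4 a_0 = 4  ->  a_2 = 2
  x^1: 6 a_3 - a_1 = 0  ->  6 a_3 = a_1 = 3  ->  a_3 = 1/2
  x^2: 12 a_4 + 2 a_2 = 0  ->  12 a_4 = -2 a_2 = -4  ->  a_4 = -1/3
Truncated series: y(x) = 1 + 3 x + 2 x^2 + (1/2) x^3 - (1/3) x^4 + O(x^5).

a_0 = 1; a_1 = 3; a_2 = 2; a_3 = 1/2; a_4 = -1/3


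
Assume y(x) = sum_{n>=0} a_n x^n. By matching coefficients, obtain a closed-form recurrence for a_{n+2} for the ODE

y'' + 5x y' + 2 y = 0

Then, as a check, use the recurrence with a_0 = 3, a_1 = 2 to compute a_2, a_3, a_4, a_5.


Substitute y = sum_n a_n x^n.
y''(x) has coefficient (n+2)(n+1) a_{n+2} at x^n;
5 x y'(x) has coefficient 5 n a_n at x^n (shift);
2 y(x) has coefficient 2 a_n at x^n.
Matching x^n: (n+2)(n+1) a_{n+2} + (5n + 2) a_n = 0.
Thus a_{n+2} = (-5n - 2) / ((n+1)(n+2)) * a_n.

Check with a_0 = 3, a_1 = 2 (apply the recurrence for n = 0, 1, 2, 3): a_0 = 3, a_1 = 2, a_2 = -3, a_3 = -7/3, a_4 = 3, a_5 = 119/60.

a_(n+2) = (-5n - 2) / ((n+1)(n+2)) * a_n; check: a_0 = 3, a_1 = 2, a_2 = -3, a_3 = -7/3, a_4 = 3, a_5 = 119/60


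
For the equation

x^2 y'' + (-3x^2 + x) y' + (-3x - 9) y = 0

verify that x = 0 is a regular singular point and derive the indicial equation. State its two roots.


Divide by x^2 to reach normal form y'' + P_1(x) y' + P_2(x) y = 0 with P_1(x) = -3 + 1/x and P_2(x) = -3/x - 9/x^2.
x = 0 is a singular point because the y'-coefficient -3 + 1/x has a pole at x = 0 and the y-coefficient -3/x - 9/x^2 has a pole at x = 0.
It is a regular singular point because x P_1(x) = p(x) = 1 - 3x and x^2 P_2(x) = q(x) = -3x - 9 are polynomials, hence analytic at x = 0.
p(0) = 1,  q(0) = -9.
Indicial equation: r(r-1) + p(0) r + q(0) = 0, i.e. r^2 + (p(0) - 1) r + q(0) = 0, i.e. r^2 - 9 = 0.
Discriminant: (0)^2 - 4(-9) = 36, so r = (0 ± 6)/2.
Solving: r_1 = 3, r_2 = -3.

indicial: r^2 - 9 = 0; roots r_1 = 3, r_2 = -3


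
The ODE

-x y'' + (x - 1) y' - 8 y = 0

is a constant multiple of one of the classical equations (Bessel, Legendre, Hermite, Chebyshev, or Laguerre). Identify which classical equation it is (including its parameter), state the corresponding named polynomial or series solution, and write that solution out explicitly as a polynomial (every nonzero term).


All three coefficients share the factor -1; dividing through by -1 gives  x y'' + (1 - x) y' + 8 y = 0.
This matches the Laguerre equation x y'' + (1 - x) y' + n y = 0 with n = 8; the polynomial solution is L_8(x).
With y = sum_k a_k x^k, matching x^k gives (k+1)k a_{k+1} + (k+1) a_{k+1} - k a_k + n a_k = 0, i.e. (k+1)^2 a_{k+1} = (k - n) a_k = (k - 8) a_k. The right side vanishes at k = 8, so the series terminates at degree 8.
Standard normalization L_n(0) = 1 gives a_0 = 1. Work upward with a_{k+1} = (k - 8) a_k / (k+1)^2:
  a_1 = (0 - 8)(1) / 1^2 = -8/1 = -8
  a_2 = (1 - 8)(-8) / 2^2 = 56/4 = 14
  a_3 = (2 - 8)(14) / 3^2 = -84/9 = -28/3
  a_4 = (3 - 8)(-28/3) / 4^2 = (140/3)/16 = 35/12
  a_5 = (4 - 8)(35/12) / 5^2 = (-35/3)/25 = -7/15
  a_6 = (5 - 8)(-7/15) / 6^2 = (7/5)/36 = 7/180
  a_7 = (6 - 8)(7/180) / 7^2 = (-7/90)/49 = -1/630
  a_8 = (7 - 8)(-1/630) / 8^2 = (1/630)/64 = 1/40320
Hence L_8(x) = x^8/40320 - x^7/630 + 7 x^6/180 - 7 x^5/15 + 35 x^4/12 - 28 x^3/3 + 14 x^2 - 8 x + 1.

L_8(x); series = x^8/40320 - x^7/630 + 7 x^6/180 - 7 x^5/15 + 35 x^4/12 - 28 x^3/3 + 14 x^2 - 8 x + 1


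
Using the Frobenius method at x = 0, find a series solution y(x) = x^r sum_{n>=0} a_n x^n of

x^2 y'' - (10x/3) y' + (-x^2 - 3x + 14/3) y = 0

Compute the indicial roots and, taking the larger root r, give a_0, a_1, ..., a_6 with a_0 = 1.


Write in Frobenius form y'' + (p(x)/x) y' + (q(x)/x^2) y = 0:
  p(x) = -10/3,  q(x) = -x^2 - 3x + 14/3.
Indicial equation: r(r-1) + (-10/3) r + (14/3) = 0 -> roots r_1 = 7/3, r_2 = 2.
Take r = r_1 = 7/3. Let y(x) = x^r sum_{n>=0} a_n x^n with a_0 = 1.
Substitute y = x^r sum a_n x^n and match x^{r+n}. The recurrence is
  D(n) a_n - 3 a_{n-1} - 1 a_{n-2} = 0,  where D(n) = (r+n)(r+n-1) + (-10/3)(r+n) + (14/3).
  a_n = [3 a_{n-1} + 1 a_{n-2}] / D(n).
Since the indicial polynomial factors as (r - r_1)(r - r_2), D(n) = (r_1 + n - r_1)(r_1 + n - r_2) = n(n + 1/3).
Evaluating step by step (a_0 = 1):
  n = 1: D(1) = 1(1 + 1/3) = 4/3; numerator = 3(1) = 3; a_1 = (3)/(4/3) = 9/4
  n = 2: D(2) = 2(2 + 1/3) = 14/3; numerator = 3(9/4) + 1(1) = 31/4; a_2 = (31/4)/(14/3) = 93/56
  n = 3: D(3) = 3(3 + 1/3) = 10; numerator = 3(93/56) + 1(9/4) = 405/56; a_3 = (405/56)/(10) = 81/112
  n = 4: D(4) = 4(4 + 1/3) = 52/3; numerator = 3(81/112) + 1(93/56) = 429/112; a_4 = (429/112)/(52/3) = 99/448
  n = 5: D(5) = 5(5 + 1/3) = 80/3; numerator = 3(99/448) + 1(81/112) = 621/448; a_5 = (621/448)/(80/3) = 1863/35840
  n = 6: D(6) = 6(6 + 1/3) = 38; numerator = 3(1863/35840) + 1(99/448) = 13509/35840; a_6 = (13509/35840)/(38) = 711/71680

r = 7/3; a_0 = 1; a_1 = 9/4; a_2 = 93/56; a_3 = 81/112; a_4 = 99/448; a_5 = 1863/35840; a_6 = 711/71680


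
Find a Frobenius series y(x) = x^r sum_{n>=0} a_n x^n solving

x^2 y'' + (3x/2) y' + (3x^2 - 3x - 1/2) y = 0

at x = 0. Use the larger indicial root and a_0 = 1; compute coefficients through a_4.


Write in Frobenius form y'' + (p(x)/x) y' + (q(x)/x^2) y = 0:
  p(x) = 3/2,  q(x) = 3x^2 - 3x - 1/2.
Indicial equation: r(r-1) + (3/2) r + (-1/2) = 0 -> roots r_1 = 1/2, r_2 = -1.
Take r = r_1 = 1/2. Let y(x) = x^r sum_{n>=0} a_n x^n with a_0 = 1.
Substitute y = x^r sum a_n x^n and match x^{r+n}. The recurrence is
  D(n) a_n - 3 a_{n-1} + 3 a_{n-2} = 0,  where D(n) = (r+n)(r+n-1) + (3/2)(r+n) + (-1/2).
  a_n = [3 a_{n-1} - 3 a_{n-2}] / D(n).
Since the indicial polynomial factors as (r - r_1)(r - r_2), D(n) = (r_1 + n - r_1)(r_1 + n - r_2) = n(n + 3/2).
Evaluating step by step (a_0 = 1):
  n = 1: D(1) = 1(1 + 3/2) = 5/2; numerator = 3(1) = 3; a_1 = (3)/(5/2) = 6/5
  n = 2: D(2) = 2(2 + 3/2) = 7; numerator = 3(6/5) - 3(1) = 3/5; a_2 = (3/5)/(7) = 3/35
  n = 3: D(3) = 3(3 + 3/2) = 27/2; numerator = 3(3/35) - 3(6/5) = -117/35; a_3 = (-117/35)/(27/2) = -26/105
  n = 4: D(4) = 4(4 + 3/2) = 22; numerator = 3(-26/105) - 3(3/35) = -1; a_4 = (-1)/(22) = -1/22

r = 1/2; a_0 = 1; a_1 = 6/5; a_2 = 3/35; a_3 = -26/105; a_4 = -1/22


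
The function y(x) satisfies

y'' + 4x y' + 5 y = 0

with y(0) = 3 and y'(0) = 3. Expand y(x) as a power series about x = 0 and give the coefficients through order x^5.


Ansatz: y(x) = sum_{n>=0} a_n x^n, so y'(x) = sum_{n>=1} n a_n x^(n-1) and y''(x) = sum_{n>=2} n(n-1) a_n x^(n-2).
Substitute into P(x) y'' + Q(x) y' + R(x) y = 0 with P(x) = 1, Q(x) = 4x, R(x) = 5, and match powers of x.
Initial conditions: a_0 = 3, a_1 = 3.
Setting the coefficient of each power of x to zero and solving order by order (substituting the coefficients already found):
  x^0: 2 a_2 + 5 a_0 = 0  ->  2 a_2 = -5 a_0 = -15  ->  a_2 = -15/2
  x^1: 6 a_3 + 9 a_1 = 0  ->  6 a_3 = -9 a_1 = -27  ->  a_3 = -9/2
  x^2: 12 a_4 + 13 a_2 = 0  ->  12 a_4 = -13 a_2 = 195/2  ->  a_4 = 65/8
  x^3: 20 a_5 + 17 a_3 = 0  ->  20 a_5 = -17 a_3 = 153/2  ->  a_5 = 153/40
Truncated series: y(x) = 3 + 3 x - (15/2) x^2 - (9/2) x^3 + (65/8) x^4 + (153/40) x^5 + O(x^6).

a_0 = 3; a_1 = 3; a_2 = -15/2; a_3 = -9/2; a_4 = 65/8; a_5 = 153/40


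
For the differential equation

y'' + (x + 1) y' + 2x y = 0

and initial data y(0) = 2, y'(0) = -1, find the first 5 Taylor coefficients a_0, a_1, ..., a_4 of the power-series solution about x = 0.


Ansatz: y(x) = sum_{n>=0} a_n x^n, so y'(x) = sum_{n>=1} n a_n x^(n-1) and y''(x) = sum_{n>=2} n(n-1) a_n x^(n-2).
Substitute into P(x) y'' + Q(x) y' + R(x) y = 0 with P(x) = 1, Q(x) = x + 1, R(x) = 2x, and match powers of x.
Initial conditions: a_0 = 2, a_1 = -1.
Setting the coefficient of each power of x to zero and solving order by order (substituting the coefficients already found):
  x^0: 2 a_2 + a_1 = 0  ->  2 a_2 = -a_1 = 1  ->  a_2 = 1/2
  x^1: 6 a_3 + 2 a_2 + a_1 + 2 a_0 = 0  ->  6 a_3 = -2 a_2 - a_1 - 2 a_0 = -4  ->  a_3 = -2/3
  x^2: 12 a_4 + 3 a_3 + 2 a_2 + 2 a_1 = 0  ->  12 a_4 = -3 a_3 - 2 a_2 - 2 a_1 = 3  ->  a_4 = 1/4
Truncated series: y(x) = 2 - x + (1/2) x^2 - (2/3) x^3 + (1/4) x^4 + O(x^5).

a_0 = 2; a_1 = -1; a_2 = 1/2; a_3 = -2/3; a_4 = 1/4


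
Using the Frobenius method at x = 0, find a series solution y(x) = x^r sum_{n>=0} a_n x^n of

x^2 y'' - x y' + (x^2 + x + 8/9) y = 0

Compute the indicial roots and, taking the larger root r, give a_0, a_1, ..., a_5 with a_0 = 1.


Write in Frobenius form y'' + (p(x)/x) y' + (q(x)/x^2) y = 0:
  p(x) = -1,  q(x) = x^2 + x + 8/9.
Indicial equation: r(r-1) + (-1) r + (8/9) = 0 -> roots r_1 = 4/3, r_2 = 2/3.
Take r = r_1 = 4/3. Let y(x) = x^r sum_{n>=0} a_n x^n with a_0 = 1.
Substitute y = x^r sum a_n x^n and match x^{r+n}. The recurrence is
  D(n) a_n + 1 a_{n-1} + 1 a_{n-2} = 0,  where D(n) = (r+n)(r+n-1) + (-1)(r+n) + (8/9).
  a_n = [-1 a_{n-1} - 1 a_{n-2}] / D(n).
Since the indicial polynomial factors as (r - r_1)(r - r_2), D(n) = (r_1 + n - r_1)(r_1 + n - r_2) = n(n + 2/3).
Evaluating step by step (a_0 = 1):
  n = 1: D(1) = 1(1 + 2/3) = 5/3; numerator = -1(1) = -1; a_1 = (-1)/(5/3) = -3/5
  n = 2: D(2) = 2(2 + 2/3) = 16/3; numerator = -1(-3/5) - 1(1) = -2/5; a_2 = (-2/5)/(16/3) = -3/40
  n = 3: D(3) = 3(3 + 2/3) = 11; numerator = -1(-3/40) - 1(-3/5) = 27/40; a_3 = (27/40)/(11) = 27/440
  n = 4: D(4) = 4(4 + 2/3) = 56/3; numerator = -1(27/440) - 1(-3/40) = 3/220; a_4 = (3/220)/(56/3) = 9/12320
  n = 5: D(5) = 5(5 + 2/3) = 85/3; numerator = -1(9/12320) - 1(27/440) = -153/2464; a_5 = (-153/2464)/(85/3) = -27/12320

r = 4/3; a_0 = 1; a_1 = -3/5; a_2 = -3/40; a_3 = 27/440; a_4 = 9/12320; a_5 = -27/12320


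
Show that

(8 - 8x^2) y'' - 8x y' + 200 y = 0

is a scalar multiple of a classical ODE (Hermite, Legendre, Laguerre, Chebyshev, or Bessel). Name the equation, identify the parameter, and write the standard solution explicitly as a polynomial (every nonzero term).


All three coefficients share the factor 8; dividing through by 8 gives  (1 - x^2) y'' - x y' + 25 y = 0.
This matches the Chebyshev equation (1 - x^2) y'' - x y' + n^2 y = 0 (note the -x y' term, not -2x y') with n^2 = 25, so n = 5; the polynomial solution is T_5(x).
With y = sum_k a_k x^k, matching x^k gives (k+2)(k+1) a_{k+2} = (k^2 - n^2) a_k = (k - 5)(k + 5) a_k. The right side vanishes at k = 5, so the series with the parity of 5 terminates at degree 5.
Standard normalization: leading coefficient of T_n is 2^(n-1), so a_5 = 2^4 = 16. Work downward with a_k = (k+1)(k+2) a_{k+2} / ((k - 5)(k + 5)):
  a_3 = (4)(5)(16) / ((3 - 5)(3 + 5)) = 320/(-16) = -20
  a_1 = (2)(3)(-20) / ((1 - 5)(1 + 5)) = -120/(-24) = 5
Hence T_5(x) = 16 x^5 - 20 x^3 + 5 x.

T_5(x); series = 16 x^5 - 20 x^3 + 5 x


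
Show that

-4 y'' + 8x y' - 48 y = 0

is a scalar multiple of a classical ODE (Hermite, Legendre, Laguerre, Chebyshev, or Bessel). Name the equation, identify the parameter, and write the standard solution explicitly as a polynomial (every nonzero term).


All three coefficients share the factor -4; dividing through by -4 gives  y'' - 2x y' + 12 y = 0.
This matches the Hermite equation y'' - 2x y' + 2n y = 0 with 2n = 12, so n = 6; the polynomial solution is H_6(x).
With y = sum_k a_k x^k, matching x^k gives (k+2)(k+1) a_{k+2} = 2(k - n) a_k = 2(k - 6) a_k. The right side vanishes at k = 6, so the series with the parity of 6 terminates at degree 6.
Standard normalization: leading coefficient of H_n is 2^n, so a_6 = 2^6 = 64. Work downward with a_k = (k+1)(k+2) a_{k+2} / (2(k - n)):
  a_4 = (5)(6)(64) / (2(4 - 6)) = 1920/(-4) = -480
  a_2 = (3)(4)(-480) / (2(2 - 6)) = -5760/(-8) = 720
  a_0 = (1)(2)(720) / (2(0 - 6)) = 1440/(-12) = -120
Hence H_6(x) = 64 x^6 - 480 x^4 + 720 x^2 - 120.

H_6(x); series = 64 x^6 - 480 x^4 + 720 x^2 - 120


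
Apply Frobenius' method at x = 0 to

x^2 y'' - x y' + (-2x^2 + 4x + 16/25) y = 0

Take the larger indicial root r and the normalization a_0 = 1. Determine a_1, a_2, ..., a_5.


Write in Frobenius form y'' + (p(x)/x) y' + (q(x)/x^2) y = 0:
  p(x) = -1,  q(x) = -2x^2 + 4x + 16/25.
Indicial equation: r(r-1) + (-1) r + (16/25) = 0 -> roots r_1 = 8/5, r_2 = 2/5.
Take r = r_1 = 8/5. Let y(x) = x^r sum_{n>=0} a_n x^n with a_0 = 1.
Substitute y = x^r sum a_n x^n and match x^{r+n}. The recurrence is
  D(n) a_n + 4 a_{n-1} - 2 a_{n-2} = 0,  where D(n) = (r+n)(r+n-1) + (-1)(r+n) + (16/25).
  a_n = [-4 a_{n-1} + 2 a_{n-2}] / D(n).
Since the indicial polynomial factors as (r - r_1)(r - r_2), D(n) = (r_1 + n - r_1)(r_1 + n - r_2) = n(n + 6/5).
Evaluating step by step (a_0 = 1):
  n = 1: D(1) = 1(1 + 6/5) = 11/5; numerator = -4(1) = -4; a_1 = (-4)/(11/5) = -20/11
  n = 2: D(2) = 2(2 + 6/5) = 32/5; numerator = -4(-20/11) + 2(1) = 102/11; a_2 = (102/11)/(32/5) = 255/176
  n = 3: D(3) = 3(3 + 6/5) = 63/5; numerator = -4(255/176) + 2(-20/11) = -415/44; a_3 = (-415/44)/(63/5) = -2075/2772
  n = 4: D(4) = 4(4 + 6/5) = 104/5; numerator = -4(-2075/2772) + 2(255/176) = 32665/5544; a_4 = (32665/5544)/(104/5) = 163325/576576
  n = 5: D(5) = 5(5 + 6/5) = 31; numerator = -4(163325/576576) + 2(-2075/2772) = -42125/16016; a_5 = (-42125/16016)/(31) = -42125/496496

r = 8/5; a_0 = 1; a_1 = -20/11; a_2 = 255/176; a_3 = -2075/2772; a_4 = 163325/576576; a_5 = -42125/496496


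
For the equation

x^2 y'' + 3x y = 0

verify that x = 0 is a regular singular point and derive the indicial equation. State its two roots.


Divide by x^2 to reach normal form y'' + P_1(x) y' + P_2(x) y = 0 with P_1(x) = 0 and P_2(x) = 3/x.
x = 0 is a singular point because the y-coefficient 3/x has a pole at x = 0.
It is a regular singular point because x P_1(x) = p(x) = 0 and x^2 P_2(x) = q(x) = 3x are polynomials, hence analytic at x = 0.
p(0) = 0,  q(0) = 0.
Indicial equation: r(r-1) + p(0) r + q(0) = 0, i.e. r^2 + (p(0) - 1) r + q(0) = 0, i.e. r^2 - 1 r = 0.
Discriminant: (-1)^2 - 4(0) = 1, so r = (1 ± 1)/2.
Solving: r_1 = 1, r_2 = 0.

indicial: r^2 - 1 r = 0; roots r_1 = 1, r_2 = 0


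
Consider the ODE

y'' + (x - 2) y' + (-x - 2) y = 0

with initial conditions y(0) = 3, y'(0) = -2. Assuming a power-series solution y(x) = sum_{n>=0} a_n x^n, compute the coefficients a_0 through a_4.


Ansatz: y(x) = sum_{n>=0} a_n x^n, so y'(x) = sum_{n>=1} n a_n x^(n-1) and y''(x) = sum_{n>=2} n(n-1) a_n x^(n-2).
Substitute into P(x) y'' + Q(x) y' + R(x) y = 0 with P(x) = 1, Q(x) = x - 2, R(x) = -x - 2, and match powers of x.
Initial conditions: a_0 = 3, a_1 = -2.
Setting the coefficient of each power of x to zero and solving order by order (substituting the coefficients already found):
  x^0: 2 a_2 - 2 a_1 - 2 a_0 = 0  ->  2 a_2 = 2 a_1 + 2 a_0 = 2  ->  a_2 = 1
  x^1: 6 a_3 - 4 a_2 - a_1 - a_0 = 0  ->  6 a_3 = 4 a_2 + a_1 + a_0 = 5  ->  a_3 = 5/6
  x^2: 12 a_4 - 6 a_3 - a_1 = 0  ->  12 a_4 = 6 a_3 + a_1 = 3  ->  a_4 = 1/4
Truncated series: y(x) = 3 - 2 x + x^2 + (5/6) x^3 + (1/4) x^4 + O(x^5).

a_0 = 3; a_1 = -2; a_2 = 1; a_3 = 5/6; a_4 = 1/4
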